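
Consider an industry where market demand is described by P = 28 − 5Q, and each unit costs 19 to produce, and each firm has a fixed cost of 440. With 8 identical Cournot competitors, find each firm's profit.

π_i = −439.8

In a 8-firm Cournot equilibrium, symmetry and the first-order condition give q = (28 − 19)/(45) = 0.2. So Q = 1.6 and P = 20.
Each firm's profit = (20 − 19)·0.2 − 440 = −439.8.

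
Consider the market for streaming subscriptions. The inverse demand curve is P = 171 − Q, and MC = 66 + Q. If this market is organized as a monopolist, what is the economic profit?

Monopoly sets MR = MC: 171 − 2Q = 66 + Q ⇒ Q = 35, P = 171 − 35 = 136.
Profit = 136·35 − (66·35 + ½·1·35²) = 1837.5.

Profit = 1837.5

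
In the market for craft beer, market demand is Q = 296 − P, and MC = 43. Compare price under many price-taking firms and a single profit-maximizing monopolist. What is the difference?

P rises by 126.5

Inverting demand: P = 296 − Q.
Perfect competition: P = MC = 43, so 296 − Q = 43 and Q = 253.
The monopolist equates marginal revenue to marginal cost: 296 − 2Q = 43, so Q = 126.5. From demand, P = 169.5.
Change in price: 169.5 − 43 = 126.5.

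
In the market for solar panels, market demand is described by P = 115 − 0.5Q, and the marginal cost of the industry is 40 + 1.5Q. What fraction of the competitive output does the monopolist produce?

Q_m/Q_c = 0.8

Monopoly sets MR = MC: 115 − Q = 40 + 1.5Q ⇒ Q = 30, P = 115 − 0.5·30 = 100.
Under competition P = MC: 115 − 0.5Q = 40 + 1.5Q ⇒ Q = 37.5, P = 96.25.
Ratio Q_m/Q_c = 30/37.5 = 0.8.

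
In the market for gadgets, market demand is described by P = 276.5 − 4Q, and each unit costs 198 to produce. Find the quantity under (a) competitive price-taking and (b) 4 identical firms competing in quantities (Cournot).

Competitive firms price at marginal cost: P = 198, giving Q = 19.625.
Cournot with 4 identical firms: the symmetric best-response condition is 276.5 − 20q = 198. Each firm produces q = 3.925, total output Q = 15.7, price P = 213.7.

Competition: Q = 19.625; Cournot: Q = 15.7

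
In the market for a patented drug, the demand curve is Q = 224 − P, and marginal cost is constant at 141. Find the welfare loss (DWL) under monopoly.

Inverting demand: P = 224 − Q.
Competitive firms price at marginal cost: P = 141, giving Q = 83.
Monopoly sets MR = MC: 224 − 2Q = 141 ⇒ Q = 41.5, P = 224 − 41.5 = 182.5.
DWL is the triangle between Q = 41.5 and Q = 83: ½·(83 − 41.5)·(182.5 − 141) = 861.125.

DWL = 861.125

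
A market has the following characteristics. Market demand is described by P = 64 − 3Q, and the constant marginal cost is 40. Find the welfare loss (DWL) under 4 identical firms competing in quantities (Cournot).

Perfect competition: P = MC = 40, so 64 − 3Q = 40 and Q = 8.
With 4 symmetric Cournot firms, each firm's FOC gives 64 − 15q = 40, so q = 1.6, Q = 4·1.6 = 6.4, and P = 44.8.
DWL is the triangle between Q = 6.4 and Q = 8: ½·(8 − 6.4)·(44.8 − 40) = 3.84.

DWL = 3.84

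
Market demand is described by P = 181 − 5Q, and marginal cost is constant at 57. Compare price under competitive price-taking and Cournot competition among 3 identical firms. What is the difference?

Price rises by 31

Competitive firms price at marginal cost: P = 57, giving Q = 24.8.
With 3 symmetric Cournot firms, each firm's FOC gives 181 − 20q = 57, so q = 6.2, Q = 3·6.2 = 18.6, and P = 88.
Change in price: 88 − 57 = 31.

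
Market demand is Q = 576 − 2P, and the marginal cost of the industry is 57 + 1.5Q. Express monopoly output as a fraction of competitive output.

Q_m/Q_c = 0.8

Inverting demand: P = 288 − 0.5Q.
A monopolist chooses Q where MR = MC. MR = 288 − Q; setting this equal to 57 + 1.5Q gives Q = 92.4 and P = 241.8.
Competitive equilibrium sets price equal to marginal cost: 288 − 0.5Q = 57 + 1.5Q, so Q = 115.5 and P = 230.25.
Ratio Q_m/Q_c = 92.4/115.5 = 0.8.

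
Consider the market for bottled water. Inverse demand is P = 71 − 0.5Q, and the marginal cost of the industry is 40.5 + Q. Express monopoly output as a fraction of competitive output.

The monopolist equates marginal revenue to marginal cost: 71 − Q = 40.5 + Q, so Q = 15.25. From demand, P = 63.375.
Competitive equilibrium sets price equal to marginal cost: 71 − 0.5Q = 40.5 + Q, so Q = 61/3 and P = 365/6.
Ratio Q_m/Q_c = 15.25/(61/3) = 0.75.

Q_m/Q_c = 0.75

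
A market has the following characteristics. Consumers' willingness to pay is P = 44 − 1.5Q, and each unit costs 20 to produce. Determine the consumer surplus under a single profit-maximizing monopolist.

CS = 48

A monopolist chooses Q where MR = MC. MR = 44 − 3Q; setting this equal to 20 gives Q = 8 and P = 32.
CS = ½·(44 − 32)·8 = 48.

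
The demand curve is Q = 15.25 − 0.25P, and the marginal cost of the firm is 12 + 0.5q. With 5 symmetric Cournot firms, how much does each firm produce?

Inverting demand: P = 61 − 4Q.
With 5 symmetric Cournot firms, each firm's FOC gives 61 − 24q = 12 + 0.5q, so q = 2, Q = 5·2 = 10, and P = 21.

q_i = 2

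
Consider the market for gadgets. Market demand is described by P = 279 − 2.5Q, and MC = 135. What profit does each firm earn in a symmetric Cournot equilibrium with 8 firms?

π_i = 102.4

With 8 symmetric Cournot firms, each firm's FOC gives 279 − 22.5q = 135, so q = 6.4, Q = 8·6.4 = 51.2, and P = 151.
Each firm's profit = (151 − 135)·6.4 = 102.4.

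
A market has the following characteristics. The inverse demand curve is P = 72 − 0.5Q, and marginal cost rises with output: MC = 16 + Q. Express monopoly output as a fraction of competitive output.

Q_m/Q_c = 0.75

A monopolist chooses Q where MR = MC. MR = 72 − Q; setting this equal to 16 + Q gives Q = 28 and P = 58.
Competitive equilibrium sets price equal to marginal cost: 72 − 0.5Q = 16 + Q, so Q = 112/3 and P = 160/3.
Ratio Q_m/Q_c = 28/(112/3) = 0.75.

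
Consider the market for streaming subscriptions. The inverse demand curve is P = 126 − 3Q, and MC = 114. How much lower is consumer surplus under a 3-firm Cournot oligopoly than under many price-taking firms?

Under competition P = MC = 114, so Q = (126 − 114)/3 = 4.
CS = ½·(126 − 114)·4 = 24.
In a 3-firm Cournot equilibrium, symmetry and the first-order condition give q = (126 − 114)/(12) = 1. So Q = 3 and P = 117.
CS = ½·(126 − 117)·3 = 13.5.
Change in consumer surplus: 13.5 − 24 = −10.5.

Consumer surplus falls by 10.5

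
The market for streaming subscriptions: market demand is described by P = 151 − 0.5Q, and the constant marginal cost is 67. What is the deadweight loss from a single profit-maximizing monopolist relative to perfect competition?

DWL = 1764

Perfect competition: P = MC = 67, so 151 − 0.5Q = 67 and Q = 168.
The monopolist equates marginal revenue to marginal cost: 151 − Q = 67, so Q = 84. From demand, P = 109.
DWL is the triangle between Q = 84 and Q = 168: ½·(168 − 84)·(109 − 67) = 1764.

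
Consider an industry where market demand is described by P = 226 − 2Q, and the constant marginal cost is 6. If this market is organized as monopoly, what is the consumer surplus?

CS = 3025

Monopoly sets MR = MC: 226 − 4Q = 6 ⇒ Q = 55, P = 226 − 2·55 = 116.
CS = ½·(226 − 116)·55 = 3025.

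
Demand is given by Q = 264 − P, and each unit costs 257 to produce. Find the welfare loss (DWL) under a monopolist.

Inverting demand: P = 264 − Q.
Under competition P = MC = 257, so Q = (264 − 257)/1 = 7.
The monopolist equates marginal revenue to marginal cost: 264 − 2Q = 257, so Q = 3.5. From demand, P = 260.5.
DWL is the triangle between Q = 3.5 and Q = 7: ½·(7 − 3.5)·(260.5 − 257) = 6.125.

DWL = 6.125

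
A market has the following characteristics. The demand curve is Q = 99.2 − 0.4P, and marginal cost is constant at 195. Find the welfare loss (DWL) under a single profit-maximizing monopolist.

Inverting demand: P = 248 − 2.5Q.
Under competition P = MC = 195, so Q = (248 − 195)/2.5 = 21.2.
A monopolist chooses Q where MR = MC. MR = 248 − 5Q; setting this equal to 195 gives Q = 10.6 and P = 221.5.
DWL is the triangle between Q = 10.6 and Q = 21.2: ½·(21.2 − 10.6)·(221.5 − 195) = 140.45.

DWL = 140.45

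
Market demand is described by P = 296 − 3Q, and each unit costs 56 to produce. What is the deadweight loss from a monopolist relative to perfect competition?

Perfect competition: P = MC = 56, so 296 − 3Q = 56 and Q = 80.
Monopoly sets MR = MC: 296 − 6Q = 56 ⇒ Q = 40, P = 296 − 3·40 = 176.
DWL is the triangle between Q = 40 and Q = 80: ½·(80 − 40)·(176 − 56) = 2400.

DWL = 2400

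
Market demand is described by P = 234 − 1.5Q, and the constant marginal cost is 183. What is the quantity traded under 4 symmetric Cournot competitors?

With 4 symmetric Cournot firms, each firm's FOC gives 234 − 7.5q = 183, so q = 6.8, Q = 4·6.8 = 27.2, and P = 193.2.

Q = 27.2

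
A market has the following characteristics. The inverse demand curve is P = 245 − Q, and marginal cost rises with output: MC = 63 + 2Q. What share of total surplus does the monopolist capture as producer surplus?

PS/TS = 0.8

A monopolist chooses Q where MR = MC. MR = 245 − 2Q; setting this equal to 63 + 2Q gives Q = 45.5 and P = 199.5.
CS = ½·(245 − 199.5)·45.5 = 1035.125.
PS = P·Q − VC(Q) = 199.5·45.5 − (63·45.5 + ½·2·45.5²) = 4140.5.
Share captured = PS/TS = 4140.5/5175.625 = 0.8.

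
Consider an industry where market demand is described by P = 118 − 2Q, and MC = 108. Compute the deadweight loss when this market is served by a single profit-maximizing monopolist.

Competitive firms price at marginal cost: P = 108, giving Q = 5.
A monopolist chooses Q where MR = MC. MR = 118 − 4Q; setting this equal to 108 gives Q = 2.5 and P = 113.
DWL is the triangle between Q = 2.5 and Q = 5: ½·(5 − 2.5)·(113 − 108) = 6.25.

DWL = 6.25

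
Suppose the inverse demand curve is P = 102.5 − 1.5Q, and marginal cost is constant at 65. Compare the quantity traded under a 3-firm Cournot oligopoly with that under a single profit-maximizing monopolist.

Cournot: Q = 18.75; Monopoly: Q = 12.5

With 3 symmetric Cournot firms, each firm's FOC gives 102.5 − 6q = 65, so q = 6.25, Q = 3·6.25 = 18.75, and P = 74.375.
Monopoly sets MR = MC: 102.5 − 3Q = 65 ⇒ Q = 12.5, P = 102.5 − 1.5·12.5 = 83.75.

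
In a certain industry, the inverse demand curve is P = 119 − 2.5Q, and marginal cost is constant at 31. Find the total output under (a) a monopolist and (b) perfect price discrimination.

Monopoly: Q = 17.6; Perfect PD: Q = 35.2

A monopolist chooses Q where MR = MC. MR = 119 − 5Q; setting this equal to 31 gives Q = 17.6 and P = 75.
A perfectly discriminating monopolist sells every unit with P(Q) ≥ MC(Q), so output equals the competitive quantity Q = 35.2. Each buyer pays their reservation price, so CS = 0 and the firm captures all surplus.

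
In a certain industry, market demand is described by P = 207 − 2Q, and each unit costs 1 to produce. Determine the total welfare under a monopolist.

TS = 7956.75

A monopolist chooses Q where MR = MC. MR = 207 − 4Q; setting this equal to 1 gives Q = 51.5 and P = 104.
CS = ½·(207 − 104)·51.5 = 2652.25; PS = (104 − 1)·51.5 = 5304.5; TS = 7956.75.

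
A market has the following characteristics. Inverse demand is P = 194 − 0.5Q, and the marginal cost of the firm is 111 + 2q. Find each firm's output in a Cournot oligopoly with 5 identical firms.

q_i = 16.6

With 5 symmetric Cournot firms, each firm's FOC gives 194 − 3q = 111 + 2q, so q = 16.6, Q = 5·16.6 = 83, and P = 152.5.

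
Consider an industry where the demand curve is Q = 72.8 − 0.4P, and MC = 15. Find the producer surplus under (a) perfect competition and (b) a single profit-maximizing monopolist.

Competition: PS = 0; Monopoly: PS = 2788.9

Inverting demand: P = 182 − 2.5Q.
Competitive firms price at marginal cost: P = 15, giving Q = 66.8.
PS = (15 − 15)·66.8 = 0.
Monopoly sets MR = MC: 182 − 5Q = 15 ⇒ Q = 33.4, P = 182 − 2.5·33.4 = 98.5.
PS = (98.5 − 15)·33.4 = 2788.9.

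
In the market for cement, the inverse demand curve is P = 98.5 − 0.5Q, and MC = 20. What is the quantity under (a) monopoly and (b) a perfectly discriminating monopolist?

Monopoly: Q = 78.5; Perfect PD: Q = 157

The monopolist equates marginal revenue to marginal cost: 98.5 − Q = 20, so Q = 78.5. From demand, P = 59.25.
With perfect price discrimination, output is the efficient level Q = 157 (where demand meets MC), but every buyer pays their willingness to pay: CS = 0 and PS = total surplus.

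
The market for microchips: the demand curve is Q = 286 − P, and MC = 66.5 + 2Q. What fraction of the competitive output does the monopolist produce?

Inverting demand: P = 286 − Q.
The monopolist equates marginal revenue to marginal cost: 286 − 2Q = 66.5 + 2Q, so Q = 54.875. From demand, P = 231.125.
Under competition P = MC: 286 − Q = 66.5 + 2Q ⇒ Q = 439/6, P = 1277/6.
Ratio Q_m/Q_c = 54.875/(439/6) = 0.75.

Q_m/Q_c = 0.75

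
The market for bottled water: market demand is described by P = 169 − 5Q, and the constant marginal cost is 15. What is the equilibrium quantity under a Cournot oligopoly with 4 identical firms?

In a 4-firm Cournot equilibrium, symmetry and the first-order condition give q = (169 − 15)/(25) = 6.16. So Q = 24.64 and P = 45.8.

Q = 24.64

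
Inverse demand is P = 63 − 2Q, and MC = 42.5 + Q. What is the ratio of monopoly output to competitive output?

A monopolist chooses Q where MR = MC. MR = 63 − 4Q; setting this equal to 42.5 + Q gives Q = 4.1 and P = 54.8.
Under competition P = MC: 63 − 2Q = 42.5 + Q ⇒ Q = 41/6, P = 148/3.
Ratio Q_m/Q_c = 4.1/(41/6) = 0.6.

Q_m/Q_c = 0.6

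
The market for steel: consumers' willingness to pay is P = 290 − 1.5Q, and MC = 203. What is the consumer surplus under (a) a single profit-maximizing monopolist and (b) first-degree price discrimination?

A monopolist chooses Q where MR = MC. MR = 290 − 3Q; setting this equal to 203 gives Q = 29 and P = 246.5.
CS = ½·(290 − 246.5)·29 = 630.75.
A perfectly discriminating monopolist sells every unit with P(Q) ≥ MC(Q), so output equals the competitive quantity Q = 58. Each buyer pays their reservation price, so CS = 0 and the firm captures all surplus.
CS = 0.

Monopoly: CS = 630.75; Perfect PD: CS = 0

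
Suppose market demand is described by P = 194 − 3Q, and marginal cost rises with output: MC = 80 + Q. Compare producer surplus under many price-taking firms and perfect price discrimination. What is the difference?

Producer surplus rises by 1218.375

Competitive equilibrium sets price equal to marginal cost: 194 − 3Q = 80 + Q, so Q = 28.5 and P = 108.5.
PS = P·Q − VC(Q) = 108.5·28.5 − (80·28.5 + ½·1·28.5²) = 406.125.
A perfectly discriminating monopolist sells every unit with P(Q) ≥ MC(Q), so output equals the competitive quantity Q = 28.5. Each buyer pays their reservation price, so CS = 0 and the firm captures all surplus.
PS = ½·(194 − 80)·28.5 = 1624.5.
Change in producer surplus: 1624.5 − 406.125 = 1218.375.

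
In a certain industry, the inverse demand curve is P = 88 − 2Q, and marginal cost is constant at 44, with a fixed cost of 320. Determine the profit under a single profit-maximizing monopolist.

Profit = −78

Monopoly sets MR = MC: 88 − 4Q = 44 ⇒ Q = 11, P = 88 − 2·11 = 66.
Profit = (66 − 44)·11 − 320 = −78.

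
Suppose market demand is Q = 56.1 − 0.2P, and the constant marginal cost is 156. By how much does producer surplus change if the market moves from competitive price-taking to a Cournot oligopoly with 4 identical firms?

PS rises by 496.008

Inverting demand: P = 280.5 − 5Q.
Under competition P = MC = 156, so Q = (280.5 − 156)/5 = 24.9.
PS = (156 − 156)·24.9 = 0.
Cournot with 4 identical firms: the symmetric best-response condition is 280.5 − 25q = 156. Each firm produces q = 4.98, total output Q = 19.92, price P = 180.9.
PS = (180.9 − 156)·19.92 = 496.008.
Change in producer surplus: 496.008 − 0 = 496.008.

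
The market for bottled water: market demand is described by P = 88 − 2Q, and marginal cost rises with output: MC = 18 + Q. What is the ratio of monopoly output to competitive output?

Monopoly sets MR = MC: 88 − 4Q = 18 + Q ⇒ Q = 14, P = 88 − 2·14 = 60.
Competitive equilibrium sets price equal to marginal cost: 88 − 2Q = 18 + Q, so Q = 70/3 and P = 124/3.
Ratio Q_m/Q_c = 14/(70/3) = 0.6.

Q_m/Q_c = 0.6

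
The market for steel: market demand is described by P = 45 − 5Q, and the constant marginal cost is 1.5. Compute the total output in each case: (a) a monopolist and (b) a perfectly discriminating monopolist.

Monopoly sets MR = MC: 45 − 10Q = 1.5 ⇒ Q = 4.35, P = 45 − 5·4.35 = 23.25.
With perfect price discrimination, output is the efficient level Q = 8.7 (where demand meets MC), but every buyer pays their willingness to pay: CS = 0 and PS = total surplus.

Monopoly: Q = 4.35; Perfect PD: Q = 8.7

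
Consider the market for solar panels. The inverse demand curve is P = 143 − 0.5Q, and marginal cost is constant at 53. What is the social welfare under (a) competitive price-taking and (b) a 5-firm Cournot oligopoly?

Under competition P = MC = 53, so Q = (143 − 53)/0.5 = 180.
CS = ½·(143 − 53)·180 = 8100; PS = (53 − 53)·180 = 0; TS = 8100.
In a 5-firm Cournot equilibrium, symmetry and the first-order condition give q = (143 − 53)/(3) = 30. So Q = 150 and P = 68.
CS = ½·(143 − 68)·150 = 5625; PS = (68 − 53)·150 = 2250; TS = 7875.

Competition: TS = 8100; Cournot: TS = 7875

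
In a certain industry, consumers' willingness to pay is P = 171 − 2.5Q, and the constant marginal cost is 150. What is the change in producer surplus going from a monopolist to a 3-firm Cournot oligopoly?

Monopoly sets MR = MC: 171 − 5Q = 150 ⇒ Q = 4.2, P = 171 − 2.5·4.2 = 160.5.
PS = (160.5 − 150)·4.2 = 44.1.
In a 3-firm Cournot equilibrium, symmetry and the first-order condition give q = (171 − 150)/(10) = 2.1. So Q = 6.3 and P = 155.25.
PS = (155.25 − 150)·6.3 = 33.075.
Change in producer surplus: 33.075 − 44.1 = −11.025.

PS falls by 11.025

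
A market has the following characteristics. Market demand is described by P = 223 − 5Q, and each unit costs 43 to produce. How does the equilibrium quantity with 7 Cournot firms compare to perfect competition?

Cournot: Q = 31.5; Competition: Q = 36

In a 7-firm Cournot equilibrium, symmetry and the first-order condition give q = (223 − 43)/(40) = 4.5. So Q = 31.5 and P = 65.5.
Perfect competition: P = MC = 43, so 223 − 5Q = 43 and Q = 36.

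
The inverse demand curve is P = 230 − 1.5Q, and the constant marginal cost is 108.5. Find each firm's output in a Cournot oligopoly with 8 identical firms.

q_i = 9

In a 8-firm Cournot equilibrium, symmetry and the first-order condition give q = (230 − 108.5)/(13.5) = 9. So Q = 72 and P = 122.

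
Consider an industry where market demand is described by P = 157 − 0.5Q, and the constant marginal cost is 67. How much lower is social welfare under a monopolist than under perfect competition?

TS falls by 2025

Under competition P = MC = 67, so Q = (157 − 67)/0.5 = 180.
CS = ½·(157 − 67)·180 = 8100; PS = (67 − 67)·180 = 0; TS = 8100.
A monopolist chooses Q where MR = MC. MR = 157 − Q; setting this equal to 67 gives Q = 90 and P = 112.
CS = ½·(157 − 112)·90 = 2025; PS = (112 − 67)·90 = 4050; TS = 6075.
Change in social welfare: 6075 − 8100 = −2025.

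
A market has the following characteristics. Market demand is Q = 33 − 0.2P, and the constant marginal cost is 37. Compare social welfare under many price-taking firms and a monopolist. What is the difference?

Social welfare falls by 409.6

Inverting demand: P = 165 − 5Q.
Competitive firms price at marginal cost: P = 37, giving Q = 25.6.
CS = ½·(165 − 37)·25.6 = 1638.4; PS = (37 − 37)·25.6 = 0; TS = 1638.4.
Monopoly sets MR = MC: 165 − 10Q = 37 ⇒ Q = 12.8, P = 165 − 5·12.8 = 101.
CS = ½·(165 − 101)·12.8 = 409.6; PS = (101 − 37)·12.8 = 819.2; TS = 1228.8.
Change in social welfare: 1228.8 − 1638.4 = −409.6.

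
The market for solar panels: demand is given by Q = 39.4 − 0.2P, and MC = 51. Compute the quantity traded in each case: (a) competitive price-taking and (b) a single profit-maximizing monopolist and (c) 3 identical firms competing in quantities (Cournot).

Competition: Q = 29.2; Monopoly: Q = 14.6; Cournot: Q = 21.9

Inverting demand: P = 197 − 5Q.
Under competition P = MC = 51, so Q = (197 − 51)/5 = 29.2.
A monopolist chooses Q where MR = MC. MR = 197 − 10Q; setting this equal to 51 gives Q = 14.6 and P = 124.
With 3 symmetric Cournot firms, each firm's FOC gives 197 − 20q = 51, so q = 7.3, Q = 3·7.3 = 21.9, and P = 87.5.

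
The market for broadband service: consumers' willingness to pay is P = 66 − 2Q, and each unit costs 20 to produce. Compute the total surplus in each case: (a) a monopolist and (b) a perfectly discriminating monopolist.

Monopoly: TS = 396.75; Perfect PD: TS = 529

The monopolist equates marginal revenue to marginal cost: 66 − 4Q = 20, so Q = 11.5. From demand, P = 43.
CS = ½·(66 − 43)·11.5 = 132.25; PS = (43 − 20)·11.5 = 264.5; TS = 396.75.
With perfect price discrimination, output is the efficient level Q = 23 (where demand meets MC), but every buyer pays their willingness to pay: CS = 0 and PS = total surplus.
TS = 529 (equal to competitive TS).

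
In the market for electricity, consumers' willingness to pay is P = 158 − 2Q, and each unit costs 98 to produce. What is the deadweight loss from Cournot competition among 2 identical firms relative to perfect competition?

Under competition P = MC = 98, so Q = (158 − 98)/2 = 30.
Cournot with 2 identical firms: the symmetric best-response condition is 158 − 6q = 98. Each firm produces q = 10, total output Q = 20, price P = 118.
DWL is the triangle between Q = 20 and Q = 30: ½·(30 − 20)·(118 − 98) = 100.

DWL = 100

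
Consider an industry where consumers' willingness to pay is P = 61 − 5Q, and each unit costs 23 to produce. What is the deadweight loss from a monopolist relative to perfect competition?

Under competition P = MC = 23, so Q = (61 − 23)/5 = 7.6.
Monopoly sets MR = MC: 61 − 10Q = 23 ⇒ Q = 3.8, P = 61 − 5·3.8 = 42.
DWL is the triangle between Q = 3.8 and Q = 7.6: ½·(7.6 − 3.8)·(42 − 23) = 36.1.

DWL = 36.1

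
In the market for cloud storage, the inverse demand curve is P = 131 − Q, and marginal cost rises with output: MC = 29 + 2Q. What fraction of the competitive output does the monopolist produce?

Q_m/Q_c = 0.75

The monopolist equates marginal revenue to marginal cost: 131 − 2Q = 29 + 2Q, so Q = 25.5. From demand, P = 105.5.
Competitive equilibrium sets price equal to marginal cost: 131 − Q = 29 + 2Q, so Q = 34 and P = 97.
Ratio Q_m/Q_c = 25.5/34 = 0.75.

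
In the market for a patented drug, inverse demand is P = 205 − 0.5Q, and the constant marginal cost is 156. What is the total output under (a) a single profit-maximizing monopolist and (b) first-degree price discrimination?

Monopoly: Q = 49; Perfect PD: Q = 98

Monopoly sets MR = MC: 205 − Q = 156 ⇒ Q = 49, P = 205 − 0.5·49 = 180.5.
A perfectly discriminating monopolist sells every unit with P(Q) ≥ MC(Q), so output equals the competitive quantity Q = 98. Each buyer pays their reservation price, so CS = 0 and the firm captures all surplus.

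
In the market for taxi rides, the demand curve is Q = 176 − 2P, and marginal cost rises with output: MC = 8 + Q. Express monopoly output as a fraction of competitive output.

Q_m/Q_c = 0.75

Inverting demand: P = 88 − 0.5Q.
The monopolist equates marginal revenue to marginal cost: 88 − Q = 8 + Q, so Q = 40. From demand, P = 68.
Under competition P = MC: 88 − 0.5Q = 8 + Q ⇒ Q = 160/3, P = 184/3.
Ratio Q_m/Q_c = 40/(160/3) = 0.75.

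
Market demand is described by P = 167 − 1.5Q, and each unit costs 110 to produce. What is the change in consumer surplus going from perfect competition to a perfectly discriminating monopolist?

Consumer surplus falls by 1083

Under competition P = MC = 110, so Q = (167 − 110)/1.5 = 38.
CS = ½·(167 − 110)·38 = 1083.
With perfect price discrimination, output is the efficient level Q = 38 (where demand meets MC), but every buyer pays their willingness to pay: CS = 0 and PS = total surplus.
CS = 0.
Change in consumer surplus: 0 − 1083 = −1083.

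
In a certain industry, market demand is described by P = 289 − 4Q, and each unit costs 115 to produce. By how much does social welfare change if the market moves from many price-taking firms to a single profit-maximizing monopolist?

Social welfare falls by 946.125

Under competition P = MC = 115, so Q = (289 − 115)/4 = 43.5.
CS = ½·(289 − 115)·43.5 = 3784.5; PS = (115 − 115)·43.5 = 0; TS = 3784.5.
Monopoly sets MR = MC: 289 − 8Q = 115 ⇒ Q = 21.75, P = 289 − 4·21.75 = 202.
CS = ½·(289 − 202)·21.75 = 946.125; PS = (202 − 115)·21.75 = 1892.25; TS = 2838.375.
Change in social welfare: 2838.375 − 3784.5 = −946.125.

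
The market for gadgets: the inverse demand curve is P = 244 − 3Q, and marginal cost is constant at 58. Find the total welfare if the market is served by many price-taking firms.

TS = 5766

Under competition P = MC = 58, so Q = (244 − 58)/3 = 62.
CS = ½·(244 − 58)·62 = 5766; PS = (58 − 58)·62 = 0; TS = 5766.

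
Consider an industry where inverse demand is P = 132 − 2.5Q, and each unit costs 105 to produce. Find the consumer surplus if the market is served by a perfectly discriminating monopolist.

CS = 0

Under first-degree price discrimination the firm charges each unit its demand price and produces up to where P = MC, i.e. Q = 10.8. Consumer surplus is zero; producer surplus equals total surplus.
CS = 0.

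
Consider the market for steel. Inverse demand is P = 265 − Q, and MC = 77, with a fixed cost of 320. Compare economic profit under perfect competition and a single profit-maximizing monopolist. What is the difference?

Perfect competition: P = MC = 77, so 265 − Q = 77 and Q = 188.
Profit = (77 − 77)·188 − 320 = −320.
The monopolist equates marginal revenue to marginal cost: 265 − 2Q = 77, so Q = 94. From demand, P = 171.
Profit = (171 − 77)·94 − 320 = 8516.
Change in economic profit: 8516 − −320 = 8836.

π rises by 8836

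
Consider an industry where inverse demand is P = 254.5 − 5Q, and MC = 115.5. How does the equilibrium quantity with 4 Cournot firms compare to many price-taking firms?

Cournot: Q = 22.24; Competition: Q = 27.8

In a 4-firm Cournot equilibrium, symmetry and the first-order condition give q = (254.5 − 115.5)/(25) = 5.56. So Q = 22.24 and P = 143.3.
Competitive firms price at marginal cost: P = 115.5, giving Q = 27.8.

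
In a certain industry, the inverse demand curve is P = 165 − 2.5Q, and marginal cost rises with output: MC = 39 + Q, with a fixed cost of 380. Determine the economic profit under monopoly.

The monopolist equates marginal revenue to marginal cost: 165 − 5Q = 39 + Q, so Q = 21. From demand, P = 112.5.
Profit = 112.5·21 − (39·21 + ½·1·21²) − 380 = 943.

Profit = 943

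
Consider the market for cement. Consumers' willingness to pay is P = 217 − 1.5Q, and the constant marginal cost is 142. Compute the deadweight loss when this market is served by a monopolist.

DWL = 468.75

Under competition P = MC = 142, so Q = (217 − 142)/1.5 = 50.
The monopolist equates marginal revenue to marginal cost: 217 − 3Q = 142, so Q = 25. From demand, P = 179.5.
DWL is the triangle between Q = 25 and Q = 50: ½·(50 − 25)·(179.5 − 142) = 468.75.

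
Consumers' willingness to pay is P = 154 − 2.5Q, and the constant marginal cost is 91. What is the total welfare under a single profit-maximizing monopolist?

TS = 595.35

A monopolist chooses Q where MR = MC. MR = 154 − 5Q; setting this equal to 91 gives Q = 12.6 and P = 122.5.
CS = ½·(154 − 122.5)·12.6 = 198.45; PS = (122.5 − 91)·12.6 = 396.9; TS = 595.35.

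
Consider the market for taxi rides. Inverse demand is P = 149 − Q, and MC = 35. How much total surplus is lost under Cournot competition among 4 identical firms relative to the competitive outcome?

DWL = 259.92

Under competition P = MC = 35, so Q = (149 − 35)/1 = 114.
In a 4-firm Cournot equilibrium, symmetry and the first-order condition give q = (149 − 35)/(5) = 22.8. So Q = 91.2 and P = 57.8.
DWL is the triangle between Q = 91.2 and Q = 114: ½·(114 − 91.2)·(57.8 − 35) = 259.92.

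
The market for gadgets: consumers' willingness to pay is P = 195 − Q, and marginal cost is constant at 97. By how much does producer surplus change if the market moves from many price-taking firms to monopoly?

Competitive firms price at marginal cost: P = 97, giving Q = 98.
PS = (97 − 97)·98 = 0.
A monopolist chooses Q where MR = MC. MR = 195 − 2Q; setting this equal to 97 gives Q = 49 and P = 146.
PS = (146 − 97)·49 = 2401.
Change in producer surplus: 2401 − 0 = 2401.

PS rises by 2401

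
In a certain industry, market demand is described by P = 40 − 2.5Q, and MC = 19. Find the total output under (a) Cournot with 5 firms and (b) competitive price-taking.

With 5 symmetric Cournot firms, each firm's FOC gives 40 − 15q = 19, so q = 1.4, Q = 5·1.4 = 7, and P = 22.5.
Perfect competition: P = MC = 19, so 40 − 2.5Q = 19 and Q = 8.4.

Cournot: Q = 7; Competition: Q = 8.4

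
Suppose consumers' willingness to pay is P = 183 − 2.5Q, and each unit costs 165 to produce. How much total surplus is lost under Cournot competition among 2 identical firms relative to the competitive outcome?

DWL = 7.2

Under competition P = MC = 165, so Q = (183 − 165)/2.5 = 7.2.
In a 2-firm Cournot equilibrium, symmetry and the first-order condition give q = (183 − 165)/(7.5) = 2.4. So Q = 4.8 and P = 171.
DWL is the triangle between Q = 4.8 and Q = 7.2: ½·(7.2 − 4.8)·(171 − 165) = 7.2.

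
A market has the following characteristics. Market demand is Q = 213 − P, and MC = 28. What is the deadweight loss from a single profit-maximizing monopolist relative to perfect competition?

DWL = 4278.125

Inverting demand: P = 213 − Q.
Perfect competition: P = MC = 28, so 213 − Q = 28 and Q = 185.
Monopoly sets MR = MC: 213 − 2Q = 28 ⇒ Q = 92.5, P = 213 − 92.5 = 120.5.
DWL is the triangle between Q = 92.5 and Q = 185: ½·(185 − 92.5)·(120.5 − 28) = 4278.125.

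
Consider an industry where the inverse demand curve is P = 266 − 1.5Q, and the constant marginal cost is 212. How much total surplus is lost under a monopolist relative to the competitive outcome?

Perfect competition: P = MC = 212, so 266 − 1.5Q = 212 and Q = 36.
The monopolist equates marginal revenue to marginal cost: 266 − 3Q = 212, so Q = 18. From demand, P = 239.
DWL is the triangle between Q = 18 and Q = 36: ½·(36 − 18)·(239 − 212) = 243.

DWL = 243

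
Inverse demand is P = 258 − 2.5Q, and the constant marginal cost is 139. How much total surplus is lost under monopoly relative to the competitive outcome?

DWL = 708.05

Under competition P = MC = 139, so Q = (258 − 139)/2.5 = 47.6.
Monopoly sets MR = MC: 258 − 5Q = 139 ⇒ Q = 23.8, P = 258 − 2.5·23.8 = 198.5.
DWL is the triangle between Q = 23.8 and Q = 47.6: ½·(47.6 − 23.8)·(198.5 − 139) = 708.05.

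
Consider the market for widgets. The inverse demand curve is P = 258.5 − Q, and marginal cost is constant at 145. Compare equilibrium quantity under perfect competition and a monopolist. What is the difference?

Competitive firms price at marginal cost: P = 145, giving Q = 113.5.
A monopolist chooses Q where MR = MC. MR = 258.5 − 2Q; setting this equal to 145 gives Q = 56.75 and P = 201.75.
Change in equilibrium quantity: 56.75 − 113.5 = −56.75.

Q falls by 56.75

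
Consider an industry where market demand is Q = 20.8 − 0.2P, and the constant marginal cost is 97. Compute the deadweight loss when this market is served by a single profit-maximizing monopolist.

Inverting demand: P = 104 − 5Q.
Perfect competition: P = MC = 97, so 104 − 5Q = 97 and Q = 1.4.
Monopoly sets MR = MC: 104 − 10Q = 97 ⇒ Q = 0.7, P = 104 − 5·0.7 = 100.5.
DWL is the triangle between Q = 0.7 and Q = 1.4: ½·(1.4 − 0.7)·(100.5 − 97) = 1.225.

DWL = 1.225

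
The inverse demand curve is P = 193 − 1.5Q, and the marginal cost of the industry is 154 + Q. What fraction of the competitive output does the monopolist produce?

Q_m/Q_c = 0.625

A monopolist chooses Q where MR = MC. MR = 193 − 3Q; setting this equal to 154 + Q gives Q = 9.75 and P = 178.375.
Competitive equilibrium sets price equal to marginal cost: 193 − 1.5Q = 154 + Q, so Q = 15.6 and P = 169.6.
Ratio Q_m/Q_c = 9.75/15.6 = 0.625.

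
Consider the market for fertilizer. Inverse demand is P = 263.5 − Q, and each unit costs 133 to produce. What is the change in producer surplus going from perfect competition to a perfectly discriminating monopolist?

Perfect competition: P = MC = 133, so 263.5 − Q = 133 and Q = 130.5.
PS = (133 − 133)·130.5 = 0.
With perfect price discrimination, output is the efficient level Q = 130.5 (where demand meets MC), but every buyer pays their willingness to pay: CS = 0 and PS = total surplus.
PS = ½·(263.5 − 133)·130.5 = 8515.125.
Change in producer surplus: 8515.125 − 0 = 8515.125.

Producer surplus rises by 8515.125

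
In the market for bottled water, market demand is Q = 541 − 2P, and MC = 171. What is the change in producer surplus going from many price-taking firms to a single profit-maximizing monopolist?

Producer surplus rises by 4950.125

Inverting demand: P = 270.5 − 0.5Q.
Competitive firms price at marginal cost: P = 171, giving Q = 199.
PS = (171 − 171)·199 = 0.
The monopolist equates marginal revenue to marginal cost: 270.5 − Q = 171, so Q = 99.5. From demand, P = 220.75.
PS = (220.75 − 171)·99.5 = 4950.125.
Change in producer surplus: 4950.125 − 0 = 4950.125.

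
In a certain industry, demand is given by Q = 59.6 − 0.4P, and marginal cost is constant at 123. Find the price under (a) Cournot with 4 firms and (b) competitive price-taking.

Inverting demand: P = 149 − 2.5Q.
With 4 symmetric Cournot firms, each firm's FOC gives 149 − 12.5q = 123, so q = 2.08, Q = 4·2.08 = 8.32, and P = 128.2.
Under competition P = MC = 123, so Q = (149 − 123)/2.5 = 10.4.

Cournot: P = 128.2; Competition: P = 123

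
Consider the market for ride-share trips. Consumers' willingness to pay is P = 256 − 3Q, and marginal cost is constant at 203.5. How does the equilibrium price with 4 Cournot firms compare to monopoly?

Cournot with 4 identical firms: the symmetric best-response condition is 256 − 15q = 203.5. Each firm produces q = 3.5, total output Q = 14, price P = 214.
A monopolist chooses Q where MR = MC. MR = 256 − 6Q; setting this equal to 203.5 gives Q = 8.75 and P = 229.75.

Cournot: P = 214; Monopoly: P = 229.75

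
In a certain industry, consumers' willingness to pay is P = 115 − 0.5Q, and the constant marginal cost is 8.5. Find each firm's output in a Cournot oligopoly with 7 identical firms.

q_i = 26.625

Cournot with 7 identical firms: the symmetric best-response condition is 115 − 4q = 8.5. Each firm produces q = 26.625, total output Q = 186.375, price P = 349/16.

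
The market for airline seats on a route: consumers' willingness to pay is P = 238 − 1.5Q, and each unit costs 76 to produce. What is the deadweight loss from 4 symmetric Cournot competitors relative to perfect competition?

Competitive firms price at marginal cost: P = 76, giving Q = 108.
In a 4-firm Cournot equilibrium, symmetry and the first-order condition give q = (238 − 76)/(7.5) = 21.6. So Q = 86.4 and P = 108.4.
DWL is the triangle between Q = 86.4 and Q = 108: ½·(108 − 86.4)·(108.4 − 76) = 349.92.

DWL = 349.92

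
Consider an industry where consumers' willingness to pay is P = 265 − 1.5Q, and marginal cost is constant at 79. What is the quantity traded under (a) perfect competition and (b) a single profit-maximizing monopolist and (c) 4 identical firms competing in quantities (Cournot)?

Under competition P = MC = 79, so Q = (265 − 79)/1.5 = 124.
A monopolist chooses Q where MR = MC. MR = 265 − 3Q; setting this equal to 79 gives Q = 62 and P = 172.
In a 4-firm Cournot equilibrium, symmetry and the first-order condition give q = (265 − 79)/(7.5) = 24.8. So Q = 99.2 and P = 116.2.

Competition: Q = 124; Monopoly: Q = 62; Cournot: Q = 99.2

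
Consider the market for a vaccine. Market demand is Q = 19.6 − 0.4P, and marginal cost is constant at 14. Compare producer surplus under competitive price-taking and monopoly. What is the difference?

Inverting demand: P = 49 − 2.5Q.
Competitive firms price at marginal cost: P = 14, giving Q = 14.
PS = (14 − 14)·14 = 0.
The monopolist equates marginal revenue to marginal cost: 49 − 5Q = 14, so Q = 7. From demand, P = 31.5.
PS = (31.5 − 14)·7 = 122.5.
Change in producer surplus: 122.5 − 0 = 122.5.

Producer surplus rises by 122.5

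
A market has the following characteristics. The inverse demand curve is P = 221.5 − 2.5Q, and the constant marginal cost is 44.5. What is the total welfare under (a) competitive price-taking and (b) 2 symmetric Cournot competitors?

Perfect competition: P = MC = 44.5, so 221.5 − 2.5Q = 44.5 and Q = 70.8.
CS = ½·(221.5 − 44.5)·70.8 = 6265.8; PS = (44.5 − 44.5)·70.8 = 0; TS = 6265.8.
In a 2-firm Cournot equilibrium, symmetry and the first-order condition give q = (221.5 − 44.5)/(7.5) = 23.6. So Q = 47.2 and P = 103.5.
CS = ½·(221.5 − 103.5)·47.2 = 2784.8; PS = (103.5 − 44.5)·47.2 = 2784.8; TS = 5569.6.

Competition: TS = 6265.8; Cournot: TS = 5569.6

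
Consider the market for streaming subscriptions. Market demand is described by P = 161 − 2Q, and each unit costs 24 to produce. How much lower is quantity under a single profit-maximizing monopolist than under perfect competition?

Perfect competition: P = MC = 24, so 161 − 2Q = 24 and Q = 68.5.
Monopoly sets MR = MC: 161 − 4Q = 24 ⇒ Q = 34.25, P = 161 − 2·34.25 = 92.5.
Change in quantity: 34.25 − 68.5 = −34.25.

Q falls by 34.25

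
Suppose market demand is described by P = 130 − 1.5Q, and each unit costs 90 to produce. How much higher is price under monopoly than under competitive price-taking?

Competitive firms price at marginal cost: P = 90, giving Q = 80/3.
A monopolist chooses Q where MR = MC. MR = 130 − 3Q; setting this equal to 90 gives Q = 40/3 and P = 110.
Change in price: 110 − 90 = 20.

P rises by 20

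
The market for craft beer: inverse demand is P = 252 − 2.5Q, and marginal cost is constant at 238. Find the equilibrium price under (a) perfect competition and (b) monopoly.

Competition: P = 238; Monopoly: P = 245

Under competition P = MC = 238, so Q = (252 − 238)/2.5 = 5.6.
A monopolist chooses Q where MR = MC. MR = 252 − 5Q; setting this equal to 238 gives Q = 2.8 and P = 245.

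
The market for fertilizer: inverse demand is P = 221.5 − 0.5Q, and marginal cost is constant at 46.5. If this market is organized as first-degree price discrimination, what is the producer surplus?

Under first-degree price discrimination the firm charges each unit its demand price and produces up to where P = MC, i.e. Q = 350. Consumer surplus is zero; producer surplus equals total surplus.
PS = ½·(221.5 − 46.5)·350 = 30625.

PS = 30625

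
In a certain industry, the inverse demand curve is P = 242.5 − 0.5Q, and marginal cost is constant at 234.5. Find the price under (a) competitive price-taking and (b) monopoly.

Under competition P = MC = 234.5, so Q = (242.5 − 234.5)/0.5 = 16.
Monopoly sets MR = MC: 242.5 − Q = 234.5 ⇒ Q = 8, P = 242.5 − 0.5·8 = 238.5.

Competition: P = 234.5; Monopoly: P = 238.5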